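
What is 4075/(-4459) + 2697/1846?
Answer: 346421/633178 ≈ 0.54711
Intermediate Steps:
4075/(-4459) + 2697/1846 = 4075*(-1/4459) + 2697*(1/1846) = -4075/4459 + 2697/1846 = 346421/633178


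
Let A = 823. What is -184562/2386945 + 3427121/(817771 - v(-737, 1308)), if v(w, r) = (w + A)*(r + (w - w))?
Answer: 8050180894299/1683471730435 ≈ 4.7819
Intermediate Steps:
v(w, r) = r*(823 + w) (v(w, r) = (w + 823)*(r + (w - w)) = (823 + w)*(r + 0) = (823 + w)*r = r*(823 + w))
-184562/2386945 + 3427121/(817771 - v(-737, 1308)) = -184562/2386945 + 3427121/(817771 - 1308*(823 - 737)) = -184562*1/2386945 + 3427121/(817771 - 1308*86) = -184562/2386945 + 3427121/(817771 - 1*112488) = -184562/2386945 + 3427121/(817771 - 112488) = -184562/2386945 + 3427121/705283 = 8050180894299/1683471730435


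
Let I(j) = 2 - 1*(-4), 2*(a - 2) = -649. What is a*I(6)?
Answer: -1935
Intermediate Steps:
a = -645/2 (a = 2 + (1/2)*(-649) = 2 - 649/2 = -645/2 ≈ -322.50)
I(j) = 6 (I(j) = 2 + 4 = 6)
a*I(6) = -645/2*6 = -1935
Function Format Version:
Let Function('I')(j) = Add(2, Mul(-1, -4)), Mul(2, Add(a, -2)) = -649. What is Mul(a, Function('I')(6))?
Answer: -1935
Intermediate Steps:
a = Rational(-645, 2) (a = Add(2, Mul(Rational(1, 2), -649)) = Add(2, Rational(-649, 2)) = Rational(-645, 2) ≈ -322.50)
Function('I')(j) = 6 (Function('I')(j) = Add(2, 4) = 6)
Mul(a, Function('I')(6)) = Mul(Rational(-645, 2), 6) = -1935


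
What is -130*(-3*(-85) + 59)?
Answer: -40820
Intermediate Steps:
-130*(-3*(-85) + 59) = -130*(255 + 59) = -130*314 = -40820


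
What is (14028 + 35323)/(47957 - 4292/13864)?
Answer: 171050566/166217889 ≈ 1.0291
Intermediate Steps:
(14028 + 35323)/(47957 - 4292/13864) = 49351/(47957 - 4292*1/13864) = 49351/(47957 - 1073/3466) = 49351/(166217889/3466) = 49351*(3466/166217889) = 171050566/166217889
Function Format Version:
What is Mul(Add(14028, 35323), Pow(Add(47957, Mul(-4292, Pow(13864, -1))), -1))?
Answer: Rational(171050566, 166217889) ≈ 1.0291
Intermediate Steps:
Mul(Add(14028, 35323), Pow(Add(47957, Mul(-4292, Pow(13864, -1))), -1)) = Mul(49351, Pow(Add(47957, Mul(-4292, Rational(1, 13864))), -1)) = Mul(49351, Pow(Add(47957, Rational(-1073, 3466)), -1)) = Mul(49351, Pow(Rational(166217889, 3466), -1)) = Mul(49351, Rational(3466, 166217889)) = Rational(171050566, 166217889)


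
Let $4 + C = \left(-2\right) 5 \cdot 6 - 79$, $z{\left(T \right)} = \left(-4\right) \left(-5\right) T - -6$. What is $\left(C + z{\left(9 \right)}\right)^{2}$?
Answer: $1849$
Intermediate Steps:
$z{\left(T \right)} = 6 + 20 T$ ($z{\left(T \right)} = 20 T + 6 = 6 + 20 T$)
$C = -143$ ($C = -4 - \left(79 - \left(-2\right) 5 \cdot 6\right) = -4 - 139 = -143$)
$\left(C + z{\left(9 \right)}\right)^{2} = \left(-143 + \left(6 + 20 \cdot 9\right)\right)^{2} = \left(-143 + \left(6 + 180\right)\right)^{2} = \left(-143 + 186\right)^{2} = 43^{2} = 1849$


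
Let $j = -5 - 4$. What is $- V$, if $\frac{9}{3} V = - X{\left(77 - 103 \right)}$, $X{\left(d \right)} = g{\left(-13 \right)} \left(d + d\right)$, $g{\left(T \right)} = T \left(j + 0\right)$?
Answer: $-2028$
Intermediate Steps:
$j = -9$ ($j = -5 - 4 = -9$)
$g{\left(T \right)} = - 9 T$ ($g{\left(T \right)} = T \left(-9 + 0\right) = T \left(-9\right) = - 9 T$)
$X{\left(d \right)} = 234 d$ ($X{\left(d \right)} = \left(-9\right) \left(-13\right) \left(d + d\right) = 117 \cdot 2 d = 234 d$)
$V = 2028$ ($V = \frac{\left(-1\right) 234 \left(77 - 103\right)}{3} = \frac{\left(-1\right) 234 \left(-26\right)}{3} = \frac{\left(-1\right) \left(-6084\right)}{3} = \frac{1}{3} \cdot 6084 = 2028$)
$- V = \left(-1\right) 2028 = -2028$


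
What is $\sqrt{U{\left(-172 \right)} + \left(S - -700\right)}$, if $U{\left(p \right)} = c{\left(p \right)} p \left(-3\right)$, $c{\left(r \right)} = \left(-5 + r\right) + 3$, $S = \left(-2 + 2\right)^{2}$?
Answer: $2 i \sqrt{22271} \approx 298.47 i$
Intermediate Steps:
$S = 0$ ($S = 0^{2} = 0$)
$c{\left(r \right)} = -2 + r$
$U{\left(p \right)} = - 3 p \left(-2 + p\right)$ ($U{\left(p \right)} = \left(-2 + p\right) p \left(-3\right) = p \left(-2 + p\right) \left(-3\right) = - 3 p \left(-2 + p\right)$)
$\sqrt{U{\left(-172 \right)} + \left(S - -700\right)} = \sqrt{3 \left(-172\right) \left(2 - -172\right) + \left(0 - -700\right)} = \sqrt{3 \left(-172\right) \left(2 + 172\right) + \left(0 + 700\right)} = \sqrt{3 \left(-172\right) 174 + 700} = \sqrt{-89784 + 700} = \sqrt{-89084} = 2 i \sqrt{22271}$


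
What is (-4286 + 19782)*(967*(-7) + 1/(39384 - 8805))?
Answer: -3207505418000/30579 ≈ -1.0489e+8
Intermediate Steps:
(-4286 + 19782)*(967*(-7) + 1/(39384 - 8805)) = 15496*(-6769 + 1/30579) = 15496*(-206989250/30579) = -3207505418000/30579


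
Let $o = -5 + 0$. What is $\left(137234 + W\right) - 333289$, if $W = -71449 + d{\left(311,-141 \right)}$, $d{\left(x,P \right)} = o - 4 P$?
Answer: $-266945$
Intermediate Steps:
$o = -5$
$d{\left(x,P \right)} = -5 - 4 P$
$W = -70890$ ($W = -71449 - -559 = -71449 + \left(-5 + 564\right) = -71449 + 559 = -70890$)
$\left(137234 + W\right) - 333289 = \left(137234 - 70890\right) - 333289 = 66344 - 333289 = -266945$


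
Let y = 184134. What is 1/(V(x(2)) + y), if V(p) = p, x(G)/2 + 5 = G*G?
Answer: 1/184132 ≈ 5.4309e-6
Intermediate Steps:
x(G) = -10 + 2*G² (x(G) = -10 + 2*(G*G) = -10 + 2*G²)
1/(V(x(2)) + y) = 1/((-10 + 2*2²) + 184134) = 1/((-10 + 2*4) + 184134) = 1/((-10 + 8) + 184134) = 1/(-2 + 184134) = 1/184132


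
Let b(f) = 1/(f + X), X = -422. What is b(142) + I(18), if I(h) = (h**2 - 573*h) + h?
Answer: -2792161/280 ≈ -9972.0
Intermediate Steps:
b(f) = 1/(-422 + f) (b(f) = 1/(f - 422) = 1/(-422 + f))
I(h) = h**2 - 572*h
b(142) + I(18) = 1/(-422 + 142) + 18*(-572 + 18) = 1/(-280) + 18*(-554) = -1/280 - 9972 = -2792161/280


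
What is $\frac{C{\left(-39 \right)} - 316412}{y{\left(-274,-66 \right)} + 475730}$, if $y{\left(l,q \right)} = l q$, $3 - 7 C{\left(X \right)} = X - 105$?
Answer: $- \frac{316391}{493814} \approx -0.64071$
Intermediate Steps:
$C{\left(X \right)} = \frac{108}{7} - \frac{X}{7}$ ($C{\left(X \right)} = \frac{3}{7} - \frac{X - 105}{7} = \frac{3}{7} - \frac{-105 + X}{7} = \frac{3}{7} - \left(-15 + \frac{X}{7}\right) = \frac{108}{7} - \frac{X}{7}$)
$\frac{C{\left(-39 \right)} - 316412}{y{\left(-274,-66 \right)} + 475730} = \frac{\left(\frac{108}{7} - - \frac{39}{7}\right) - 316412}{\left(-274\right) \left(-66\right) + 475730} = \frac{\left(\frac{108}{7} + \frac{39}{7}\right) - 316412}{18084 + 475730} = \frac{21 - 316412}{493814} = \left(-316391\right) \frac{1}{493814} = - \frac{316391}{493814}$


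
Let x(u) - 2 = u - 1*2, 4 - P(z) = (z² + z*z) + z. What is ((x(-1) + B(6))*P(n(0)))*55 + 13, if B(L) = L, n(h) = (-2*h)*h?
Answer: 1113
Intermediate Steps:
n(h) = -2*h²
P(z) = 4 - z - 2*z² (P(z) = 4 - ((z² + z*z) + z) = 4 - ((z² + z²) + z) = 4 - (2*z² + z) = 4 - (z + 2*z²) = 4 + (-z - 2*z²) = 4 - z - 2*z²)
x(u) = u (x(u) = 2 + (u - 1*2) = 2 + (u - 2) = 2 + (-2 + u) = u)
((x(-1) + B(6))*P(n(0)))*55 + 13 = ((-1 + 6)*(4 - (-2)*0² - 2*(-2*0²)²))*55 + 13 = (5*(4 - (-2)*0 - 2*(-2*0)²))*55 + 13 = (5*(4 - 1*0 - 2*0²))*55 + 13 = (5*(4 + 0 - 2*0))*55 + 13 = (5*(4 + 0 + 0))*55 + 13 = (5*4)*55 + 13 = 20*55 + 13 = 1100 + 13 = 1113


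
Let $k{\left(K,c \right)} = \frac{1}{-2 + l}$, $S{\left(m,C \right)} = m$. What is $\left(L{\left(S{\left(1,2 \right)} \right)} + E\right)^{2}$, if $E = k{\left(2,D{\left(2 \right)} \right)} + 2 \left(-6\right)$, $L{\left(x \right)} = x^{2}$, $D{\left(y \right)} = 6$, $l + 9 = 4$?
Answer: $\frac{6084}{49} \approx 124.16$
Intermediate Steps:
$l = -5$ ($l = -9 + 4 = -5$)
$k{\left(K,c \right)} = - \frac{1}{7}$ ($k{\left(K,c \right)} = \frac{1}{-2 - 5} = \frac{1}{-7} = - \frac{1}{7}$)
$E = - \frac{85}{7}$ ($E = - \frac{1}{7} + 2 \left(-6\right) = - \frac{1}{7} - 12 = - \frac{85}{7} \approx -12.143$)
$\left(L{\left(S{\left(1,2 \right)} \right)} + E\right)^{2} = \left(1^{2} - \frac{85}{7}\right)^{2} = \left(1 - \frac{85}{7}\right)^{2} = \left(- \frac{78}{7}\right)^{2} = \frac{6084}{49}$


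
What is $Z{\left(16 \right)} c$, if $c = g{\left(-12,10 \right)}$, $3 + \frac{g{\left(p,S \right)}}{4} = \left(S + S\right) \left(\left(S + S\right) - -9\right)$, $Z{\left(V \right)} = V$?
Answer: $36928$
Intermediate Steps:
$g{\left(p,S \right)} = -12 + 8 S \left(9 + 2 S\right)$ ($g{\left(p,S \right)} = -12 + 4 \left(S + S\right) \left(\left(S + S\right) - -9\right) = -12 + 4 \cdot 2 S \left(2 S + 9\right) = -12 + 4 \cdot 2 S \left(9 + 2 S\right) = -12 + 8 S \left(9 + 2 S\right)$)
$c = 2308$ ($c = -12 + 16 \cdot 10^{2} + 72 \cdot 10 = -12 + 16 \cdot 100 + 720 = -12 + 1600 + 720 = 2308$)
$Z{\left(16 \right)} c = 16 \cdot 2308 = 36928$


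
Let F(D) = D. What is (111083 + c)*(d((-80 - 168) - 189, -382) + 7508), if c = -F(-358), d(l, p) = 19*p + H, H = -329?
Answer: -8803839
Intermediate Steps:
d(l, p) = -329 + 19*p (d(l, p) = 19*p - 329 = -329 + 19*p)
c = 358 (c = -1*(-358) = 358)
(111083 + c)*(d((-80 - 168) - 189, -382) + 7508) = (111083 + 358)*((-329 + 19*(-382)) + 7508) = 111441*((-329 - 7258) + 7508) = 111441*(-7587 + 7508) = 111441*(-79) = -8803839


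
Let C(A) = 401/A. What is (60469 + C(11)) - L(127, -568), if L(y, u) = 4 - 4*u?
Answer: 640524/11 ≈ 58229.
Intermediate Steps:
(60469 + C(11)) - L(127, -568) = (60469 + 401/11) - (4 - 4*(-568)) = (60469 + 401*(1/11)) - (4 + 2272) = (60469 + 401/11) - 1*2276 = 665560/11 - 2276 = 640524/11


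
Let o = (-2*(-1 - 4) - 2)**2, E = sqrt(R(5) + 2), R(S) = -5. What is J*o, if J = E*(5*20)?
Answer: 6400*I*sqrt(3) ≈ 11085.0*I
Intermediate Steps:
E = I*sqrt(3) (E = sqrt(-5 + 2) = sqrt(-3) = I*sqrt(3) ≈ 1.732*I)
o = 64 (o = (-2*(-5) - 2)**2 = (10 - 2)**2 = 8**2 = 64)
J = 100*I*sqrt(3) (J = (I*sqrt(3))*(5*20) = (I*sqrt(3))*100 = 100*I*sqrt(3) ≈ 173.21*I)
J*o = (100*I*sqrt(3))*64 = 6400*I*sqrt(3)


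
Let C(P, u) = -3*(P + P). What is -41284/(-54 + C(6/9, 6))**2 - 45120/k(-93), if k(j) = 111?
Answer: -13030517/31117 ≈ -418.76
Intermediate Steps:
C(P, u) = -6*P
-41284/(-54 + C(6/9, 6))**2 - 45120/k(-93) = -41284/(-54 - 36/9)**2 - 45120/111 = -41284/(-54 - 36/9)**2 - 45120*1/111 = -41284/(-54 - 6*2/3)**2 - 15040/37 = -41284/(-54 - 4)**2 - 15040/37 = -41284/((-58)**2) - 15040/37 = -41284/3364 - 15040/37 = -41284*1/3364 - 15040/37 = -10321/841 - 15040/37 = -13030517/31117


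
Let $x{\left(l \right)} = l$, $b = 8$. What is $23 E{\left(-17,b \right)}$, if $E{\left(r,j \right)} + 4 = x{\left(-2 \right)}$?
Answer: $-138$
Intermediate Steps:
$E{\left(r,j \right)} = -6$ ($E{\left(r,j \right)} = -4 - 2 = -6$)
$23 E{\left(-17,b \right)} = 23 \left(-6\right) = -138$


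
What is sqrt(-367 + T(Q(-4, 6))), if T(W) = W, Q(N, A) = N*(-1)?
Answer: 11*I*sqrt(3) ≈ 19.053*I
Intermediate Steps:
Q(N, A) = -N
sqrt(-367 + T(Q(-4, 6))) = sqrt(-367 - 1*(-4)) = sqrt(-367 + 4) = sqrt(-363) = 11*I*sqrt(3)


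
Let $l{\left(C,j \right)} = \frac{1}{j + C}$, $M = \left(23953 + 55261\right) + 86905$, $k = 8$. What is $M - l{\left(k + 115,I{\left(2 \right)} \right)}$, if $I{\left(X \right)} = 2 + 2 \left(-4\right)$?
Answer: $\frac{19435922}{117} \approx 1.6612 \cdot 10^{5}$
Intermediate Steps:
$I{\left(X \right)} = -6$ ($I{\left(X \right)} = 2 - 8 = -6$)
$M = 166119$ ($M = 79214 + 86905 = 166119$)
$l{\left(C,j \right)} = \frac{1}{C + j}$
$M - l{\left(k + 115,I{\left(2 \right)} \right)} = 166119 - \frac{1}{\left(8 + 115\right) - 6} = 166119 - \frac{1}{123 - 6} = 166119 - \frac{1}{117} = \frac{19435922}{117}$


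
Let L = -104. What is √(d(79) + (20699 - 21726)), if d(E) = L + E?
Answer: 2*I*√263 ≈ 32.435*I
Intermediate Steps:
d(E) = -104 + E
√(d(79) + (20699 - 21726)) = √((-104 + 79) + (20699 - 21726)) = √(-25 - 1027) = √(-1052) = 2*I*√263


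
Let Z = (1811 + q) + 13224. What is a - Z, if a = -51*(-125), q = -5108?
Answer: -3552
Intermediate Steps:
Z = 9927 (Z = (1811 - 5108) + 13224 = -3297 + 13224 = 9927)
a = 6375
a - Z = 6375 - 1*9927 = 6375 - 9927 = -3552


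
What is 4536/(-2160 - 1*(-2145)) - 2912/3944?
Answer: -747236/2465 ≈ -303.14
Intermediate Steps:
4536/(-2160 - 1*(-2145)) - 2912/3944 = 4536/(-2160 + 2145) - 2912*1/3944 = 4536/(-15) - 364/493 = 4536*(-1/15) - 364/493 = -1512/5 - 364/493 = -747236/2465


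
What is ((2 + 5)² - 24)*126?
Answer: 3150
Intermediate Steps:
((2 + 5)² - 24)*126 = (7² - 24)*126 = (49 - 24)*126 = 25*126 = 3150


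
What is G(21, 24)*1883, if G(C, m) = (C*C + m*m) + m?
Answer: 1960203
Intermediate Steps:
G(C, m) = m + C² + m² (G(C, m) = (C² + m²) + m = m + C² + m²)
G(21, 24)*1883 = (24 + 21² + 24²)*1883 = (24 + 441 + 576)*1883 = 1041*1883 = 1960203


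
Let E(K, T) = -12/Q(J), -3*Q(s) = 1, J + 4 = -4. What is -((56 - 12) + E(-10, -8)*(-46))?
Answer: 1612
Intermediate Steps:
J = -8 (J = -4 - 4 = -8)
Q(s) = -⅓ (Q(s) = -⅓*1 = -⅓)
E(K, T) = 36 (E(K, T) = -12/(-⅓) = -12*(-3) = 36)
-((56 - 12) + E(-10, -8)*(-46)) = -((56 - 12) + 36*(-46)) = -(44 - 1656) = -1*(-1612) = 1612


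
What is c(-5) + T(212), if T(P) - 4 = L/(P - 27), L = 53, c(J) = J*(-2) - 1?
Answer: 2458/185 ≈ 13.286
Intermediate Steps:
c(J) = -1 - 2*J (c(J) = -2*J - 1 = -1 - 2*J)
T(P) = 4 + 53/(-27 + P) (T(P) = 4 + 53/(P - 27) = 4 + 53/(-27 + P))
c(-5) + T(212) = (-1 - 2*(-5)) + (-55 + 4*212)/(-27 + 212) = (-1 + 10) + (-55 + 848)/185 = 9 + (1/185)*793 = 9 + 793/185 = 2458/185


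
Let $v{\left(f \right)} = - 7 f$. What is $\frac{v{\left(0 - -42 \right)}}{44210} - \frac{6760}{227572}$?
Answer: $- \frac{45720721}{1257619765} \approx -0.036355$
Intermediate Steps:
$\frac{v{\left(0 - -42 \right)}}{44210} - \frac{6760}{227572} = \frac{\left(-7\right) \left(0 - -42\right)}{44210} - \frac{6760}{227572} = - 7 \left(0 + 42\right) \frac{1}{44210} - \frac{1690}{56893} = \left(-7\right) 42 \cdot \frac{1}{44210} - \frac{1690}{56893} = \left(-294\right) \frac{1}{44210} - \frac{1690}{56893} = - \frac{147}{22105} - \frac{1690}{56893} = - \frac{45720721}{1257619765}$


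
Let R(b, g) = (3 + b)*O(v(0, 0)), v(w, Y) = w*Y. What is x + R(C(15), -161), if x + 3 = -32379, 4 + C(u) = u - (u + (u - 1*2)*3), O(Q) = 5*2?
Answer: -32782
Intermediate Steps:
v(w, Y) = Y*w
O(Q) = 10
C(u) = 2 - 3*u (C(u) = -4 + (u - (u + (u - 1*2)*3)) = -4 + (u - (u + (u - 2)*3)) = -4 + (u - (u + (-2 + u)*3)) = -4 + (u - (u + (-6 + 3*u))) = -4 + (u - (-6 + 4*u)) = -4 + (u + (6 - 4*u)) = -4 + (6 - 3*u) = 2 - 3*u)
R(b, g) = 30 + 10*b (R(b, g) = (3 + b)*10 = 30 + 10*b)
x = -32382 (x = -3 - 32379 = -32382)
x + R(C(15), -161) = -32382 + (30 + 10*(2 - 3*15)) = -32382 + (30 + 10*(2 - 45)) = -32382 + (30 + 10*(-43)) = -32382 + (30 - 430) = -32382 - 400 = -32782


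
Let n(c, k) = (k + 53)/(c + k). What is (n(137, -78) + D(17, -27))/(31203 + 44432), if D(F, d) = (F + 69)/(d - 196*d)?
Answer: -126551/23494878225 ≈ -5.3863e-6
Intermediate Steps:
D(F, d) = -(69 + F)/(195*d) (D(F, d) = (69 + F)/((-195*d)) = (69 + F)*(-1/(195*d)) = -(69 + F)/(195*d))
n(c, k) = (53 + k)/(c + k)
(n(137, -78) + D(17, -27))/(31203 + 44432) = ((53 - 78)/(137 - 78) + (1/195)*(-69 - 1*17)/(-27))/(31203 + 44432) = (-25/59 + (1/195)*(-1/27)*(-69 - 17))/75635 = ((1/59)*(-25) + (1/195)*(-1/27)*(-86))*(1/75635) = (-25/59 + 86/5265)*(1/75635) = -126551/310635*1/75635 = -126551/23494878225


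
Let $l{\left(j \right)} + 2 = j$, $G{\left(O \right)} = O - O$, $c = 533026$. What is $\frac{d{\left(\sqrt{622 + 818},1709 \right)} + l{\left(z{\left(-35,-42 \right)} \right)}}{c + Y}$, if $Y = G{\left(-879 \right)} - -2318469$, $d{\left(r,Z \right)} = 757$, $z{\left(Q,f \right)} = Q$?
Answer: $\frac{144}{570299} \approx 0.0002525$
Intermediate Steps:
$G{\left(O \right)} = 0$
$Y = 2318469$ ($Y = 0 - -2318469 = 0 + 2318469 = 2318469$)
$l{\left(j \right)} = -2 + j$
$\frac{d{\left(\sqrt{622 + 818},1709 \right)} + l{\left(z{\left(-35,-42 \right)} \right)}}{c + Y} = \frac{757 - 37}{533026 + 2318469} = \frac{757 - 37}{2851495} = 720 \cdot \frac{1}{2851495} = \frac{144}{570299}$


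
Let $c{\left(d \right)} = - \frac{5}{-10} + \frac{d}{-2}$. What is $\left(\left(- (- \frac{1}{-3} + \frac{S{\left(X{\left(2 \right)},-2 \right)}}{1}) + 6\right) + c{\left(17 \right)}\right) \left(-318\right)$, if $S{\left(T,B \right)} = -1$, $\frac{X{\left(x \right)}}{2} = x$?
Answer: $424$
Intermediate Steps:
$X{\left(x \right)} = 2 x$
$c{\left(d \right)} = \frac{1}{2} - \frac{d}{2}$ ($c{\left(d \right)} = \left(-5\right) \left(- \frac{1}{10}\right) + d \left(- \frac{1}{2}\right) = \frac{1}{2} - \frac{d}{2}$)
$\left(\left(- (- \frac{1}{-3} + \frac{S{\left(X{\left(2 \right)},-2 \right)}}{1}) + 6\right) + c{\left(17 \right)}\right) \left(-318\right) = \left(\left(- (- \frac{1}{-3} - 1^{-1}) + 6\right) + \left(\frac{1}{2} - \frac{17}{2}\right)\right) \left(-318\right) = \left(\left(- (\left(-1\right) \left(- \frac{1}{3}\right) - 1) + 6\right) + \left(\frac{1}{2} - \frac{17}{2}\right)\right) \left(-318\right) = \left(\left(- (\frac{1}{3} - 1) + 6\right) - 8\right) \left(-318\right) = \left(\left(\left(-1\right) \left(- \frac{2}{3}\right) + 6\right) - 8\right) \left(-318\right) = \left(\left(\frac{2}{3} + 6\right) - 8\right) \left(-318\right) = \left(\frac{20}{3} - 8\right) \left(-318\right) = \left(- \frac{4}{3}\right) \left(-318\right) = 424$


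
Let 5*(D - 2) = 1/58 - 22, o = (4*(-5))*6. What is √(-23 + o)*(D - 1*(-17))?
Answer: 847*I*√143/58 ≈ 174.63*I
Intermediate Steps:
o = -120 (o = -20*6 = -120)
D = -139/58 (D = 2 + (1/58 - 22)/5 = 2 + (⅕)*(-1275/58) = 2 - 255/58 = -139/58 ≈ -2.3966)
√(-23 + o)*(D - 1*(-17)) = √(-23 - 120)*(-139/58 - 1*(-17)) = √(-143)*(-139/58 + 17) = (I*√143)*(847/58) = 847*I*√143/58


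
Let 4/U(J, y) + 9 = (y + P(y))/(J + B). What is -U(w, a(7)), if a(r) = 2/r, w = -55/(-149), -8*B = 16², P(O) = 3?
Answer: 65982/150173 ≈ 0.43937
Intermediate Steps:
B = -32 (B = -⅛*16² = -⅛*256 = -32)
w = 55/149 (w = -55*(-1/149) = 55/149 ≈ 0.36913)
U(J, y) = 4/(-9 + (3 + y)/(-32 + J)) (U(J, y) = 4/(-9 + (y + 3)/(J - 32)) = 4/(-9 + (3 + y)/(-32 + J)))
-U(w, a(7)) = -4*(-32 + 55/149)/(291 + 2/7 - 9*55/149) = -4*(-4713)/((291 + 2*(⅐) - 495/149)*149) = -4*(-4713)/((291 + 2/7 - 495/149)*149) = -4*(-4713)/(300346/1043*149) = -4*1043*(-4713)/(300346*149) = -1*(-65982/150173) = 65982/150173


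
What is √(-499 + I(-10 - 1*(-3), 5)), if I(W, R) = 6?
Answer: I*√493 ≈ 22.204*I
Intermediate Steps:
√(-499 + I(-10 - 1*(-3), 5)) = √(-499 + 6) = √(-493) = I*√493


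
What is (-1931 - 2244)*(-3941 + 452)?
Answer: 14566575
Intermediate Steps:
(-1931 - 2244)*(-3941 + 452) = -4175*(-3489) = 14566575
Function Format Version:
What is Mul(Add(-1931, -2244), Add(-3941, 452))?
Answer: 14566575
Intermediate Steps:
Mul(Add(-1931, -2244), Add(-3941, 452)) = Mul(-4175, -3489) = 14566575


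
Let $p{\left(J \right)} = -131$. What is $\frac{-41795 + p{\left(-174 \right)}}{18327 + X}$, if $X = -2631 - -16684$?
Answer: $- \frac{20963}{16190} \approx -1.2948$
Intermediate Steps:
$X = 14053$ ($X = -2631 + 16684 = 14053$)
$\frac{-41795 + p{\left(-174 \right)}}{18327 + X} = \frac{-41795 - 131}{18327 + 14053} = - \frac{41926}{32380} = \left(-41926\right) \frac{1}{32380} = - \frac{20963}{16190}$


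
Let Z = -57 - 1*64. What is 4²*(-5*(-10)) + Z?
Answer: 679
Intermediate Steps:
Z = -121 (Z = -57 - 64 = -121)
4²*(-5*(-10)) + Z = 4²*(-5*(-10)) - 121 = 16*50 - 121 = 800 - 121 = 679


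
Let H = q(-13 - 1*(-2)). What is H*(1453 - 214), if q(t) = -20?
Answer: -24780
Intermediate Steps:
H = -20
H*(1453 - 214) = -20*(1453 - 214) = -20*1239 = -24780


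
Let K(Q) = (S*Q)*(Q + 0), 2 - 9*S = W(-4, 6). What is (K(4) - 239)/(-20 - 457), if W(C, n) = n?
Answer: 2215/4293 ≈ 0.51596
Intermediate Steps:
S = -4/9 (S = 2/9 - 1/9*6 = 2/9 - 2/3 = -4/9 ≈ -0.44444)
K(Q) = -4*Q**2/9 (K(Q) = (-4*Q/9)*(Q + 0) = (-4*Q/9)*Q = -4*Q**2/9)
(K(4) - 239)/(-20 - 457) = (-4/9*4**2 - 239)/(-20 - 457) = (-4/9*16 - 239)/(-477) = (-64/9 - 239)*(-1/477) = -2215/9*(-1/477) = 2215/4293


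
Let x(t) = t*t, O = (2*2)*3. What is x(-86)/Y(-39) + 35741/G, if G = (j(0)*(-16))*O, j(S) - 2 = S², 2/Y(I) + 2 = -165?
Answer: -237181085/384 ≈ -6.1766e+5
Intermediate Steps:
Y(I) = -2/167 (Y(I) = 2/(-2 - 165) = 2/(-167) = 2*(-1/167) = -2/167)
O = 12 (O = 4*3 = 12)
j(S) = 2 + S²
x(t) = t²
G = -384 (G = ((2 + 0²)*(-16))*12 = ((2 + 0)*(-16))*12 = (2*(-16))*12 = -32*12 = -384)
x(-86)/Y(-39) + 35741/G = (-86)²/(-2/167) + 35741/(-384) = 7396*(-167/2) + 35741*(-1/384) = -617566 - 35741/384 = -237181085/384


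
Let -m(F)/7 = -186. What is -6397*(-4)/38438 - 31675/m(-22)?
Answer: -84586291/3574734 ≈ -23.662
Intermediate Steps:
m(F) = 1302 (m(F) = -7*(-186) = 1302)
-6397*(-4)/38438 - 31675/m(-22) = -6397*(-4)/38438 - 31675/1302 = 25588*(1/38438) - 31675*1/1302 = 12794/19219 - 4525/186 = -84586291/3574734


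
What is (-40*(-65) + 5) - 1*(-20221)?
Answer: 22826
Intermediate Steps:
(-40*(-65) + 5) - 1*(-20221) = (2600 + 5) + 20221 = 2605 + 20221 = 22826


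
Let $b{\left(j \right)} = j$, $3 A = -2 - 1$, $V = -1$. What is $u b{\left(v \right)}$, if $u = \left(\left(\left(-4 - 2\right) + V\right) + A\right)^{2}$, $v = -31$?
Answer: $-1984$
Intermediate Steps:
$A = -1$ ($A = \frac{-2 - 1}{3} = \frac{1}{3} \left(-3\right) = -1$)
$u = 64$ ($u = \left(\left(\left(-4 - 2\right) - 1\right) - 1\right)^{2} = \left(\left(-6 - 1\right) - 1\right)^{2} = \left(-7 - 1\right)^{2} = \left(-8\right)^{2} = 64$)
$u b{\left(v \right)} = 64 \left(-31\right) = -1984$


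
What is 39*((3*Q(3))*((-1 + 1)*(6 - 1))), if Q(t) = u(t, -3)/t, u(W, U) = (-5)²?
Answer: 0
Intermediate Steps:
u(W, U) = 25
Q(t) = 25/t
39*((3*Q(3))*((-1 + 1)*(6 - 1))) = 39*((3*(25/3))*((-1 + 1)*(6 - 1))) = 39*((3*(25*(⅓)))*(0*5)) = 39*((3*(25/3))*0) = 39*(25*0) = 39*0 = 0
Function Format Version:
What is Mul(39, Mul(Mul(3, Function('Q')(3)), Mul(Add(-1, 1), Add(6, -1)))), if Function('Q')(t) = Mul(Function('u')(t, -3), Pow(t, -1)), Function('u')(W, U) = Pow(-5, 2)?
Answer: 0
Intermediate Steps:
Function('u')(W, U) = 25
Function('Q')(t) = Mul(25, Pow(t, -1))
Mul(39, Mul(Mul(3, Function('Q')(3)), Mul(Add(-1, 1), Add(6, -1)))) = Mul(39, Mul(Mul(3, Mul(25, Pow(3, -1))), Mul(Add(-1, 1), Add(6, -1)))) = Mul(39, Mul(Mul(3, Mul(25, Rational(1, 3))), Mul(0, 5))) = Mul(39, Mul(Mul(3, Rational(25, 3)), 0)) = Mul(39, Mul(25, 0)) = Mul(39, 0) = 0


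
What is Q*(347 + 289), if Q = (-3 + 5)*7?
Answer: 8904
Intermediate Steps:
Q = 14 (Q = 2*7 = 14)
Q*(347 + 289) = 14*(347 + 289) = 14*636 = 8904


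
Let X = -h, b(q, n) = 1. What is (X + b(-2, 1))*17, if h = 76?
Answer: -1275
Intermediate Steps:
X = -76 (X = -1*76 = -76)
(X + b(-2, 1))*17 = (-76 + 1)*17 = -75*17 = -1275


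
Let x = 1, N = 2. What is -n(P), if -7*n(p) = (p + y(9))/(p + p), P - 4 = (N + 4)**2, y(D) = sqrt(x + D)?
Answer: 1/14 + sqrt(10)/560 ≈ 0.077075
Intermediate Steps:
y(D) = sqrt(1 + D)
P = 40 (P = 4 + (2 + 4)**2 = 4 + 6**2 = 4 + 36 = 40)
n(p) = -(p + sqrt(10))/(14*p) (n(p) = -(p + sqrt(1 + 9))/(7*(p + p)) = -(p + sqrt(10))/(7*(2*p)) = -(p + sqrt(10))*1/(2*p)/7 = -(p + sqrt(10))/(14*p))
-n(P) = -(-1*40 - sqrt(10))/(14*40) = -(-40 - sqrt(10))/(14*40) = -(-1/14 - sqrt(10)/560) = 1/14 + sqrt(10)/560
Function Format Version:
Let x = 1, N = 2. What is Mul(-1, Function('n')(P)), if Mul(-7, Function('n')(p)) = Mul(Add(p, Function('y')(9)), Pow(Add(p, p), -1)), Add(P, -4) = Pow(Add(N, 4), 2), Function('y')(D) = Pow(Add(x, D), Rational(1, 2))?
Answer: Add(Rational(1, 14), Mul(Rational(1, 560), Pow(10, Rational(1, 2)))) ≈ 0.077075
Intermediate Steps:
Function('y')(D) = Pow(Add(1, D), Rational(1, 2))
P = 40 (P = Add(4, Pow(Add(2, 4), 2)) = Add(4, Pow(6, 2)) = Add(4, 36) = 40)
Function('n')(p) = Mul(Rational(-1, 14), Pow(p, -1), Add(p, Pow(10, Rational(1, 2)))) (Function('n')(p) = Mul(Rational(-1, 7), Mul(Add(p, Pow(Add(1, 9), Rational(1, 2))), Pow(Add(p, p), -1))) = Mul(Rational(-1, 7), Mul(Add(p, Pow(10, Rational(1, 2))), Pow(Mul(2, p), -1))) = Mul(Rational(-1, 7), Mul(Add(p, Pow(10, Rational(1, 2))), Mul(Rational(1, 2), Pow(p, -1)))) = Mul(Rational(-1, 7), Mul(Rational(1, 2), Pow(p, -1), Add(p, Pow(10, Rational(1, 2))))) = Mul(Rational(-1, 14), Pow(p, -1), Add(p, Pow(10, Rational(1, 2)))))
Mul(-1, Function('n')(P)) = Mul(-1, Mul(Rational(1, 14), Pow(40, -1), Add(Mul(-1, 40), Mul(-1, Pow(10, Rational(1, 2)))))) = Mul(-1, Mul(Rational(1, 14), Rational(1, 40), Add(-40, Mul(-1, Pow(10, Rational(1, 2)))))) = Mul(-1, Add(Rational(-1, 14), Mul(Rational(-1, 560), Pow(10, Rational(1, 2))))) = Add(Rational(1, 14), Mul(Rational(1, 560), Pow(10, Rational(1, 2))))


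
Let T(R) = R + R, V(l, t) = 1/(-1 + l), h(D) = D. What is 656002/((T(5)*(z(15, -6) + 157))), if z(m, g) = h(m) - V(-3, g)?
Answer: 1312004/3445 ≈ 380.84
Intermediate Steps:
T(R) = 2*R
z(m, g) = ¼ + m (z(m, g) = m - 1/(-1 - 3) = m - 1/(-4) = m - 1*(-¼) = m + ¼ = ¼ + m)
656002/((T(5)*(z(15, -6) + 157))) = 656002/(((2*5)*((¼ + 15) + 157))) = 656002/((10*(61/4 + 157))) = 656002/((10*(689/4))) = 656002/(3445/2) = 656002*(2/3445) = 1312004/3445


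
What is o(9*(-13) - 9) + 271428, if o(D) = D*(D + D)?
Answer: 303180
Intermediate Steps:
o(D) = 2*D**2 (o(D) = D*(2*D) = 2*D**2)
o(9*(-13) - 9) + 271428 = 2*(9*(-13) - 9)**2 + 271428 = 2*(-117 - 9)**2 + 271428 = 2*(-126)**2 + 271428 = 2*15876 + 271428 = 31752 + 271428 = 303180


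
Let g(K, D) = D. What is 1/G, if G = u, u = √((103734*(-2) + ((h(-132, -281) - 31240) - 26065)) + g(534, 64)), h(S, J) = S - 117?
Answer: -I*√264958/264958 ≈ -0.0019427*I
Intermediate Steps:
h(S, J) = -117 + S
u = I*√264958 (u = √((103734*(-2) + (((-117 - 132) - 31240) - 26065)) + 64) = √((-207468 + ((-249 - 31240) - 26065)) + 64) = √((-207468 + (-31489 - 26065)) + 64) = √((-207468 - 57554) + 64) = √(-265022 + 64) = √(-264958) = I*√264958 ≈ 514.74*I)
G = I*√264958 ≈ 514.74*I
1/G = 1/(I*√264958) = -I*√264958/264958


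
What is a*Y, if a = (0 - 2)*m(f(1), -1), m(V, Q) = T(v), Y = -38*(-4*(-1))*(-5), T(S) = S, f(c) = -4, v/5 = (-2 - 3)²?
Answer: -190000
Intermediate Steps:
v = 125 (v = 5*(-2 - 3)² = 5*(-5)² = 5*25 = 125)
Y = 760 (Y = -152*(-5) = -38*(-20) = 760)
m(V, Q) = 125
a = -250 (a = (0 - 2)*125 = -2*125 = -250)
a*Y = -250*760 = -190000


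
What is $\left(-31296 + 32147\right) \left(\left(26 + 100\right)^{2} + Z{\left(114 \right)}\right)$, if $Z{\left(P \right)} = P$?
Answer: $13607490$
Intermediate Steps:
$\left(-31296 + 32147\right) \left(\left(26 + 100\right)^{2} + Z{\left(114 \right)}\right) = \left(-31296 + 32147\right) \left(\left(26 + 100\right)^{2} + 114\right) = 851 \left(126^{2} + 114\right) = 851 \left(15876 + 114\right) = 851 \cdot 15990 = 13607490$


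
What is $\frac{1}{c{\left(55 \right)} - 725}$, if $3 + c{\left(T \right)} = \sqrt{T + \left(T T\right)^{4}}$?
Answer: $\frac{13}{1495248881441} + \frac{\sqrt{427213968830}}{5980995525764} \approx 1.0929 \cdot 10^{-7}$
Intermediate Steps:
$c{\left(T \right)} = -3 + \sqrt{T + T^{8}}$ ($c{\left(T \right)} = -3 + \sqrt{T + \left(T T\right)^{4}} = -3 + \sqrt{T + \left(T^{2}\right)^{4}} = -3 + \sqrt{T + T^{8}}$)
$\frac{1}{c{\left(55 \right)} - 725} = \frac{1}{\left(-3 + \sqrt{55 + 55^{8}}\right) - 725} = \frac{1}{\left(-3 + \sqrt{55 + 83733937890625}\right) - 725} = \frac{1}{\left(-3 + \sqrt{83733937890680}\right) - 725} = \frac{1}{\left(-3 + 14 \sqrt{427213968830}\right) - 725} = \frac{1}{-728 + 14 \sqrt{427213968830}}$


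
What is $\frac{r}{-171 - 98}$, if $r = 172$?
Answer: $- \frac{172}{269} \approx -0.63941$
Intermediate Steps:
$\frac{r}{-171 - 98} = \frac{1}{-171 - 98} \cdot 172 = \frac{1}{-269} \cdot 172 = \left(- \frac{1}{269}\right) 172 = - \frac{172}{269}$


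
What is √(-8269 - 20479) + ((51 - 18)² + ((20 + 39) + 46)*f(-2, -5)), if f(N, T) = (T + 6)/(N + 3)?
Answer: 1194 + 2*I*√7187 ≈ 1194.0 + 169.55*I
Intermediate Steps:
f(N, T) = (6 + T)/(3 + N)
√(-8269 - 20479) + ((51 - 18)² + ((20 + 39) + 46)*f(-2, -5)) = √(-8269 - 20479) + ((51 - 18)² + ((20 + 39) + 46)*((6 - 5)/(3 - 2))) = √(-28748) + (33² + (59 + 46)*(1/1)) = 2*I*√7187 + (1089 + 105*(1*1)) = 2*I*√7187 + (1089 + 105*1) = 2*I*√7187 + (1089 + 105) = 2*I*√7187 + 1194 = 1194 + 2*I*√7187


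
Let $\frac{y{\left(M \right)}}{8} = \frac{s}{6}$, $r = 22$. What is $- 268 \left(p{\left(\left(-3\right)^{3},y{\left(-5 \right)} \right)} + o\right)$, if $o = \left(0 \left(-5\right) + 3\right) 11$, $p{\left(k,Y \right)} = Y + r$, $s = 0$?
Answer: $-14740$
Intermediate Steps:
$y{\left(M \right)} = 0$ ($y{\left(M \right)} = 8 \cdot \frac{0}{6} = 8 \cdot 0 \cdot \frac{1}{6} = 8 \cdot 0 = 0$)
$p{\left(k,Y \right)} = 22 + Y$ ($p{\left(k,Y \right)} = Y + 22 = 22 + Y$)
$o = 33$ ($o = \left(0 + 3\right) 11 = 3 \cdot 11 = 33$)
$- 268 \left(p{\left(\left(-3\right)^{3},y{\left(-5 \right)} \right)} + o\right) = - 268 \left(\left(22 + 0\right) + 33\right) = - 268 \left(22 + 33\right) = \left(-268\right) 55 = -14740$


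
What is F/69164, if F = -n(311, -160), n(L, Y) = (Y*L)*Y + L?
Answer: -7961911/69164 ≈ -115.12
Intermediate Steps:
n(L, Y) = L + L*Y² (n(L, Y) = (L*Y)*Y + L = L*Y² + L = L + L*Y²)
F = -7961911 (F = -311*(1 + (-160)²) = -311*(1 + 25600) = -311*25601 = -1*7961911 = -7961911)
F/69164 = -7961911/69164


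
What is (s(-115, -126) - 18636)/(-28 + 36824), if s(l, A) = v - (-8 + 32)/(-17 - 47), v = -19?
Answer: -149237/294368 ≈ -0.50697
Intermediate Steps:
s(l, A) = -149/8 (s(l, A) = -19 - (-8 + 32)/(-17 - 47) = -19 - 24/(-64) = -19 - 24*(-1)/64 = -19 - 1*(-3/8) = -19 + 3/8 = -149/8)
(s(-115, -126) - 18636)/(-28 + 36824) = (-149/8 - 18636)/(-28 + 36824) = -149237/8/36796 = -149237/8*1/36796 = -149237/294368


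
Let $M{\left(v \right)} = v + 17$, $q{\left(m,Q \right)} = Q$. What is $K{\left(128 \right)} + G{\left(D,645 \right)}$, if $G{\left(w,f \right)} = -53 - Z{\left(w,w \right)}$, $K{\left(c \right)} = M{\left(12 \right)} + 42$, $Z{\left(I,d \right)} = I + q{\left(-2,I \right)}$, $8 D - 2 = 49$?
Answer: $\frac{21}{4} \approx 5.25$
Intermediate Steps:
$D = \frac{51}{8}$ ($D = \frac{1}{4} + \frac{1}{8} \cdot 49 = \frac{1}{4} + \frac{49}{8} = \frac{51}{8} \approx 6.375$)
$Z{\left(I,d \right)} = 2 I$ ($Z{\left(I,d \right)} = I + I = 2 I$)
$M{\left(v \right)} = 17 + v$
$K{\left(c \right)} = 71$ ($K{\left(c \right)} = \left(17 + 12\right) + 42 = 29 + 42 = 71$)
$G{\left(w,f \right)} = -53 - 2 w$
$K{\left(128 \right)} + G{\left(D,645 \right)} = 71 - \frac{263}{4} = \frac{21}{4}$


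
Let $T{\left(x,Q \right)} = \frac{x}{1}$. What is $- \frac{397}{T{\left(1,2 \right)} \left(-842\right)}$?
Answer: $\frac{397}{842} \approx 0.4715$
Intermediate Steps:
$T{\left(x,Q \right)} = x$ ($T{\left(x,Q \right)} = x 1 = x$)
$- \frac{397}{T{\left(1,2 \right)} \left(-842\right)} = - \frac{397}{1 \left(-842\right)} = - \frac{397}{-842} = \left(-397\right) \left(- \frac{1}{842}\right) = \frac{397}{842}$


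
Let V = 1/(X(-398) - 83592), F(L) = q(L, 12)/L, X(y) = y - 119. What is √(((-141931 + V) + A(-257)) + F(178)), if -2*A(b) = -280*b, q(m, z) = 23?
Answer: I*√39877454580772193986/14971402 ≈ 421.79*I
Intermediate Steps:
X(y) = -119 + y
F(L) = 23/L
A(b) = 140*b (A(b) = -(-140)*b = 140*b)
V = -1/84109 (V = 1/((-119 - 398) - 83592) = 1/(-517 - 83592) = 1/(-84109) = -1/84109 ≈ -1.1889e-5)
√(((-141931 + V) + A(-257)) + F(178)) = √(((-141931 - 1/84109) + 140*(-257)) + 23/178) = √((-11937674480/84109 - 35980) + 23*(1/178)) = √(-14963916300/84109 + 23/178) = √(-2663575166893/14971402) = I*√39877454580772193986/14971402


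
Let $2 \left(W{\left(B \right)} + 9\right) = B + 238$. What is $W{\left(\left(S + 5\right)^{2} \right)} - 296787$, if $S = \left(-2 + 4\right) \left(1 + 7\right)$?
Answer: $- \frac{592913}{2} \approx -2.9646 \cdot 10^{5}$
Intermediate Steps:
$S = 16$ ($S = 2 \cdot 8 = 16$)
$W{\left(B \right)} = 110 + \frac{B}{2}$ ($W{\left(B \right)} = -9 + \frac{B + 238}{2} = -9 + \frac{238 + B}{2} = -9 + \left(119 + \frac{B}{2}\right) = 110 + \frac{B}{2}$)
$W{\left(\left(S + 5\right)^{2} \right)} - 296787 = \left(110 + \frac{\left(16 + 5\right)^{2}}{2}\right) - 296787 = \left(110 + \frac{21^{2}}{2}\right) - 296787 = \left(110 + \frac{1}{2} \cdot 441\right) - 296787 = \left(110 + \frac{441}{2}\right) - 296787 = \frac{661}{2} - 296787 = - \frac{592913}{2}$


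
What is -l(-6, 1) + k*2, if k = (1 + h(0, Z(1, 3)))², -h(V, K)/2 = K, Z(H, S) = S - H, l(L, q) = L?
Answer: 24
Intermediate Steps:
h(V, K) = -2*K
k = 9 (k = (1 - 2*(3 - 1*1))² = (1 - 2*(3 - 1))² = (1 - 2*2)² = (1 - 4)² = (-3)² = 9)
-l(-6, 1) + k*2 = -1*(-6) + 9*2 = 6 + 18 = 24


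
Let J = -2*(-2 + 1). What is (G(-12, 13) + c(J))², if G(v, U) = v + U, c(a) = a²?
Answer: 25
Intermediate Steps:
J = 2 (J = -2*(-1) = 2)
G(v, U) = U + v
(G(-12, 13) + c(J))² = ((13 - 12) + 2²)² = (1 + 4)² = 5² = 25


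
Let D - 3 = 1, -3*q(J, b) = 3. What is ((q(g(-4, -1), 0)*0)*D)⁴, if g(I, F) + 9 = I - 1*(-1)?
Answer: 0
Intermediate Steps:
g(I, F) = -8 + I (g(I, F) = -9 + (I - 1*(-1)) = -9 + (I + 1) = -9 + (1 + I) = -8 + I)
q(J, b) = -1 (q(J, b) = -⅓*3 = -1)
D = 4 (D = 3 + 1 = 4)
((q(g(-4, -1), 0)*0)*D)⁴ = (-1*0*4)⁴ = (0*4)⁴ = 0⁴ = 0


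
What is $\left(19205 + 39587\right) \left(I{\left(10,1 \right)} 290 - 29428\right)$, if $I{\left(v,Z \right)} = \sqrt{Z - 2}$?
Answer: $-1730130976 + 17049680 i \approx -1.7301 \cdot 10^{9} + 1.705 \cdot 10^{7} i$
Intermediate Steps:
$I{\left(v,Z \right)} = \sqrt{-2 + Z}$
$\left(19205 + 39587\right) \left(I{\left(10,1 \right)} 290 - 29428\right) = \left(19205 + 39587\right) \left(\sqrt{-2 + 1} \cdot 290 - 29428\right) = 58792 \left(\sqrt{-1} \cdot 290 - 29428\right) = 58792 \left(i 290 - 29428\right) = 58792 \left(290 i - 29428\right) = 58792 \left(-29428 + 290 i\right) = -1730130976 + 17049680 i$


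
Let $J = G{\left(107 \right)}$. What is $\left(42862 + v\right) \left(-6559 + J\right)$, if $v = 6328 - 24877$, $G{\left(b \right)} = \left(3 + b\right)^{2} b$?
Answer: $31318572133$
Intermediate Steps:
$G{\left(b \right)} = b \left(3 + b\right)^{2}$
$J = 1294700$ ($J = 107 \left(3 + 107\right)^{2} = 107 \cdot 110^{2} = 107 \cdot 12100 = 1294700$)
$v = -18549$
$\left(42862 + v\right) \left(-6559 + J\right) = \left(42862 - 18549\right) \left(-6559 + 1294700\right) = 24313 \cdot 1288141 = 31318572133$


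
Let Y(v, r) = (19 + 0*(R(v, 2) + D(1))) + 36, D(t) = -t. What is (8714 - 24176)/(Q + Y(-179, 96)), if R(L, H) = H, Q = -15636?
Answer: 15462/15581 ≈ 0.99236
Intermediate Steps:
Y(v, r) = 55 (Y(v, r) = (19 + 0*(2 - 1*1)) + 36 = (19 + 0*(2 - 1)) + 36 = (19 + 0*1) + 36 = (19 + 0) + 36 = 19 + 36 = 55)
(8714 - 24176)/(Q + Y(-179, 96)) = (8714 - 24176)/(-15636 + 55) = -15462/(-15581) = -15462*(-1/15581) = 15462/15581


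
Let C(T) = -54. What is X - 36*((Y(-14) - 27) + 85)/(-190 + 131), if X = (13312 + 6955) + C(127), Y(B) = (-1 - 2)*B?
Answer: 1196167/59 ≈ 20274.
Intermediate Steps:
Y(B) = -3*B
X = 20213 (X = (13312 + 6955) - 54 = 20267 - 54 = 20213)
X - 36*((Y(-14) - 27) + 85)/(-190 + 131) = 20213 - 36*((-3*(-14) - 27) + 85)/(-190 + 131) = 20213 - 36*((42 - 27) + 85)/(-59) = 20213 - 36*(15 + 85)*(-1/59) = 20213 - 36*100*(-1/59) = 20213 - 36*(-100)/59 = 20213 - 1*(-3600/59) = 20213 + 3600/59 = 1196167/59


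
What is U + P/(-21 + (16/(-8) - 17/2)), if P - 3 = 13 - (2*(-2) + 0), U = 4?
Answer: 212/63 ≈ 3.3651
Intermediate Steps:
P = 20 (P = 3 + (13 - (2*(-2) + 0)) = 3 + (13 - (-4 + 0)) = 3 + (13 - 1*(-4)) = 3 + (13 + 4) = 3 + 17 = 20)
U + P/(-21 + (16/(-8) - 17/2)) = 4 + 20/(-21 + (16/(-8) - 17/2)) = 4 + 20/(-21 + (16*(-⅛) - 17*½)) = 4 + 20/(-21 + (-2 - 17/2)) = 4 + 20/(-21 - 21/2) = 4 + 20/(-63/2) = 4 + 20*(-2/63) = 4 - 40/63 = 212/63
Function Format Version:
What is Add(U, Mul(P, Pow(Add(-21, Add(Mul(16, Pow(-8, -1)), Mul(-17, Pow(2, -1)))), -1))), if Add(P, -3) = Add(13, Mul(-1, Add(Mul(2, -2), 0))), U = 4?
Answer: Rational(212, 63) ≈ 3.3651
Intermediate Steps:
P = 20 (P = Add(3, Add(13, Mul(-1, Add(Mul(2, -2), 0)))) = Add(3, Add(13, Mul(-1, Add(-4, 0)))) = Add(3, Add(13, Mul(-1, -4))) = Add(3, Add(13, 4)) = Add(3, 17) = 20)
Add(U, Mul(P, Pow(Add(-21, Add(Mul(16, Pow(-8, -1)), Mul(-17, Pow(2, -1)))), -1))) = Add(4, Mul(20, Pow(Add(-21, Add(Mul(16, Pow(-8, -1)), Mul(-17, Pow(2, -1)))), -1))) = Add(4, Mul(20, Pow(Add(-21, Add(Mul(16, Rational(-1, 8)), Mul(-17, Rational(1, 2)))), -1))) = Add(4, Mul(20, Pow(Add(-21, Add(-2, Rational(-17, 2))), -1))) = Add(4, Mul(20, Pow(Add(-21, Rational(-21, 2)), -1))) = Add(4, Mul(20, Pow(Rational(-63, 2), -1))) = Add(4, Mul(20, Rational(-2, 63))) = Add(4, Rational(-40, 63)) = Rational(212, 63)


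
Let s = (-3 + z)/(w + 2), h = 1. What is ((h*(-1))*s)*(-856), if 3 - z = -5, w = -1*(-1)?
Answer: 4280/3 ≈ 1426.7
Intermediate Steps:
w = 1
z = 8 (z = 3 - 1*(-5) = 3 + 5 = 8)
s = 5/3 (s = (-3 + 8)/(1 + 2) = 5/3 ≈ 1.6667)
((h*(-1))*s)*(-856) = ((1*(-1))*(5/3))*(-856) = -1*5/3*(-856) = -5/3*(-856) = 4280/3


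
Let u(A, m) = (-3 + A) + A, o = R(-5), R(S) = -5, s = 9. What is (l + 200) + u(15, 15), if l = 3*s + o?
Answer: 249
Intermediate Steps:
o = -5
u(A, m) = -3 + 2*A
l = 22 (l = 3*9 - 5 = 27 - 5 = 22)
(l + 200) + u(15, 15) = (22 + 200) + (-3 + 2*15) = 222 + (-3 + 30) = 222 + 27 = 249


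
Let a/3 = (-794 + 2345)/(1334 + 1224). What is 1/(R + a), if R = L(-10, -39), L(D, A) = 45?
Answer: 2558/119763 ≈ 0.021359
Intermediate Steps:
a = 4653/2558 (a = 3*((-794 + 2345)/(1334 + 1224)) = 3*(1551/2558) = 4653/2558 ≈ 1.8190)
R = 45
1/(R + a) = 1/(45 + 4653/2558) = 1/(119763/2558) = 2558/119763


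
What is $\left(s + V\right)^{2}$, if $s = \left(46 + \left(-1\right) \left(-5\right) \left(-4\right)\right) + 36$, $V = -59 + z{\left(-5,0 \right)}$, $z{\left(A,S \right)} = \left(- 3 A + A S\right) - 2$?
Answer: $256$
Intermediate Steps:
$z{\left(A,S \right)} = -2 - 3 A + A S$
$V = -46$ ($V = -59 - -13 = -59 + \left(-2 + 15 + 0\right) = -59 + 13 = -46$)
$s = 62$ ($s = \left(46 + 5 \left(-4\right)\right) + 36 = \left(46 - 20\right) + 36 = 26 + 36 = 62$)
$\left(s + V\right)^{2} = \left(62 - 46\right)^{2} = 16^{2} = 256$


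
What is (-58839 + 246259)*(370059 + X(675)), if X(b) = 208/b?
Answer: 9363129596972/135 ≈ 6.9356e+10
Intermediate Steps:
(-58839 + 246259)*(370059 + X(675)) = (-58839 + 246259)*(370059 + 208/675) = 187420*(370059 + 208*(1/675)) = 187420*(370059 + 208/675) = 187420*(249790033/675) = 9363129596972/135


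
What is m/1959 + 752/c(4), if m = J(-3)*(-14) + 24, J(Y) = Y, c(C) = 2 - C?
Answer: -245506/653 ≈ -375.97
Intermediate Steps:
m = 66 (m = -3*(-14) + 24 = 42 + 24 = 66)
m/1959 + 752/c(4) = 66/1959 + 752/(2 - 1*4) = 66*(1/1959) + 752/(2 - 4) = 22/653 + 752/(-2) = 22/653 + 752*(-1/2) = 22/653 - 376 = -245506/653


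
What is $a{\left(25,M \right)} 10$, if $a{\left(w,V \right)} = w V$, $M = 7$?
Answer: $1750$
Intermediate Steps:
$a{\left(w,V \right)} = V w$
$a{\left(25,M \right)} 10 = 7 \cdot 25 \cdot 10 = 175 \cdot 10 = 1750$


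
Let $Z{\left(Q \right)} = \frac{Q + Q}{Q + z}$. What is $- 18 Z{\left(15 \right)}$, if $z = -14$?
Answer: $-540$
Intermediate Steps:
$Z{\left(Q \right)} = \frac{2 Q}{-14 + Q}$ ($Z{\left(Q \right)} = \frac{Q + Q}{Q - 14} = \frac{2 Q}{-14 + Q}$)
$- 18 Z{\left(15 \right)} = - 18 \cdot 2 \cdot 15 \frac{1}{-14 + 15} = - 18 \cdot 2 \cdot 15 \cdot 1^{-1} = - 18 \cdot 2 \cdot 15 \cdot 1 = \left(-18\right) 30 = -540$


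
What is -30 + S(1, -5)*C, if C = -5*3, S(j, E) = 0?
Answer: -30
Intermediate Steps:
C = -15
-30 + S(1, -5)*C = -30 + 0*(-15) = -30 + 0 = -30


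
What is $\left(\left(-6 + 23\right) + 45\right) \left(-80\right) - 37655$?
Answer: $-42615$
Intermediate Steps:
$\left(\left(-6 + 23\right) + 45\right) \left(-80\right) - 37655 = \left(17 + 45\right) \left(-80\right) - 37655 = 62 \left(-80\right) - 37655 = -4960 - 37655 = -42615$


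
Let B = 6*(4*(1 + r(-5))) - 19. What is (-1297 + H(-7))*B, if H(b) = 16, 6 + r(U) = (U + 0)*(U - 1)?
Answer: -744261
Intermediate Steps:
r(U) = -6 + U*(-1 + U) (r(U) = -6 + (U + 0)*(U - 1) = -6 + U*(-1 + U))
B = 581 (B = 6*(4*(1 + (-6 + (-5)² - 1*(-5)))) - 19 = 6*(4*(1 + (-6 + 25 + 5))) - 19 = 6*(4*(1 + 24)) - 19 = 6*(4*25) - 19 = 6*100 - 19 = 600 - 19 = 581)
(-1297 + H(-7))*B = (-1297 + 16)*581 = -1281*581 = -744261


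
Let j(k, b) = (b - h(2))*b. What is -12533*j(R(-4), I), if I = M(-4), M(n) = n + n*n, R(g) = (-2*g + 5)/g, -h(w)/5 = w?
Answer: -3308712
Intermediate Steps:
h(w) = -5*w
R(g) = (5 - 2*g)/g
M(n) = n + n²
I = 12 (I = -4*(1 - 4) = -4*(-3) = 12)
j(k, b) = b*(10 + b) (j(k, b) = (b - (-5)*2)*b = (b - 1*(-10))*b = (b + 10)*b = (10 + b)*b = b*(10 + b))
-12533*j(R(-4), I) = -150396*(10 + 12) = -150396*22 = -12533*264 = -3308712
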